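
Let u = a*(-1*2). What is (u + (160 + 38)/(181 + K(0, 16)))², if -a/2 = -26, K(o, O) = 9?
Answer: 95667961/9025 ≈ 10600.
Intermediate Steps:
a = 52 (a = -2*(-26) = 52)
u = -104 (u = 52*(-1*2) = 52*(-2) = -104)
(u + (160 + 38)/(181 + K(0, 16)))² = (-104 + (160 + 38)/(181 + 9))² = (-104 + 198/190)² = (-104 + 198*(1/190))² = (-104 + 99/95)² = (-9781/95)² = 95667961/9025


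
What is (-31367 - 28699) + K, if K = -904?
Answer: -60970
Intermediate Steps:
(-31367 - 28699) + K = (-31367 - 28699) - 904 = -60066 - 904 = -60970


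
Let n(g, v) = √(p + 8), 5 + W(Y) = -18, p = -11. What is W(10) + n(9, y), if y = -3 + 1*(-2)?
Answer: -23 + I*√3 ≈ -23.0 + 1.732*I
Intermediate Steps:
W(Y) = -23 (W(Y) = -5 - 18 = -23)
y = -5 (y = -3 - 2 = -5)
n(g, v) = I*√3 (n(g, v) = √(-11 + 8) = √(-3) = I*√3)
W(10) + n(9, y) = -23 + I*√3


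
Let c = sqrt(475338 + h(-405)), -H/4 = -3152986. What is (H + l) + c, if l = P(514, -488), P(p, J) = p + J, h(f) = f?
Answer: 12611970 + sqrt(474933) ≈ 1.2613e+7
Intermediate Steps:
P(p, J) = J + p
l = 26 (l = -488 + 514 = 26)
H = 12611944 (H = -4*(-3152986) = 12611944)
c = sqrt(474933) (c = sqrt(475338 - 405) = sqrt(474933) ≈ 689.15)
(H + l) + c = (12611944 + 26) + sqrt(474933) = 12611970 + sqrt(474933)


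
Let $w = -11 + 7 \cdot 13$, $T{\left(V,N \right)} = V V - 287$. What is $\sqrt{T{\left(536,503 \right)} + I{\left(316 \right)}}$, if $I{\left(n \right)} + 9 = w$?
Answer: $2 \sqrt{71770} \approx 535.8$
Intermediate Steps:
$T{\left(V,N \right)} = -287 + V^{2}$ ($T{\left(V,N \right)} = V^{2} - 287 = -287 + V^{2}$)
$w = 80$ ($w = -11 + 91 = 80$)
$I{\left(n \right)} = 71$ ($I{\left(n \right)} = -9 + 80 = 71$)
$\sqrt{T{\left(536,503 \right)} + I{\left(316 \right)}} = \sqrt{\left(-287 + 536^{2}\right) + 71} = \sqrt{\left(-287 + 287296\right) + 71} = \sqrt{287009 + 71} = \sqrt{287080} = 2 \sqrt{71770}$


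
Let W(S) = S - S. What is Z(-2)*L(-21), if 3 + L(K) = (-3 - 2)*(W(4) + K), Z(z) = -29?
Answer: -2958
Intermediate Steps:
W(S) = 0
L(K) = -3 - 5*K (L(K) = -3 + (-3 - 2)*(0 + K) = -3 - 5*K)
Z(-2)*L(-21) = -29*(-3 - 5*(-21)) = -29*(-3 + 105) = -29*102 = -2958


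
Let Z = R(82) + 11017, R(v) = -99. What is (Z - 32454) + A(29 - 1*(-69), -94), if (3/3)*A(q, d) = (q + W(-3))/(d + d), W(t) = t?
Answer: -4048863/188 ≈ -21537.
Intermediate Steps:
A(q, d) = (-3 + q)/(2*d) (A(q, d) = (q - 3)/(d + d) = (-3 + q)/((2*d)) = (-3 + q)*(1/(2*d)) = (-3 + q)/(2*d))
Z = 10918 (Z = -99 + 11017 = 10918)
(Z - 32454) + A(29 - 1*(-69), -94) = (10918 - 32454) + (½)*(-3 + (29 - 1*(-69)))/(-94) = -21536 + (½)*(-1/94)*(-3 + (29 + 69)) = -21536 + (½)*(-1/94)*(-3 + 98) = -21536 + (½)*(-1/94)*95 = -21536 - 95/188 = -4048863/188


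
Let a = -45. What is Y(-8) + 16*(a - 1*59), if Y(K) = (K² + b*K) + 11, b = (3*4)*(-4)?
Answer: -1205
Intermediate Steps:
b = -48 (b = 12*(-4) = -48)
Y(K) = 11 + K² - 48*K (Y(K) = (K² - 48*K) + 11 = 11 + K² - 48*K)
Y(-8) + 16*(a - 1*59) = (11 + (-8)² - 48*(-8)) + 16*(-45 - 1*59) = (11 + 64 + 384) + 16*(-45 - 59) = 459 + 16*(-104) = 459 - 1664 = -1205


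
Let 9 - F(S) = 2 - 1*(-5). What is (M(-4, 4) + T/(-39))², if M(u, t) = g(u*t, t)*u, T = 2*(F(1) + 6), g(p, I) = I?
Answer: 409600/1521 ≈ 269.30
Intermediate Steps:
F(S) = 2 (F(S) = 9 - (2 - 1*(-5)) = 9 - (2 + 5) = 9 - 1*7 = 9 - 7 = 2)
T = 16 (T = 2*(2 + 6) = 2*8 = 16)
M(u, t) = t*u
(M(-4, 4) + T/(-39))² = (4*(-4) + 16/(-39))² = (-16 + 16*(-1/39))² = (-16 - 16/39)² = (-640/39)² = 409600/1521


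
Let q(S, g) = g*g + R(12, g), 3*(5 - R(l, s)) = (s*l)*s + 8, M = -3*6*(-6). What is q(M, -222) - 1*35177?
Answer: -549080/3 ≈ -1.8303e+5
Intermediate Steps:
M = 108 (M = -18*(-6) = 108)
R(l, s) = 7/3 - l*s**2/3 (R(l, s) = 5 - ((s*l)*s + 8)/3 = 5 - ((l*s)*s + 8)/3 = 5 - (l*s**2 + 8)/3 = 5 - (8 + l*s**2)/3 = 5 + (-8/3 - l*s**2/3) = 7/3 - l*s**2/3)
q(S, g) = 7/3 - 3*g**2 (q(S, g) = g*g + (7/3 - 1/3*12*g**2) = g**2 + (7/3 - 4*g**2) = 7/3 - 3*g**2)
q(M, -222) - 1*35177 = (7/3 - 3*(-222)**2) - 1*35177 = (7/3 - 3*49284) - 35177 = (7/3 - 147852) - 35177 = -443549/3 - 35177 = -549080/3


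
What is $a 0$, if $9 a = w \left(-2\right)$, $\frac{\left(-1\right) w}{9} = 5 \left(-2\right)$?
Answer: $0$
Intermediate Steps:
$w = 90$ ($w = - 9 \cdot 5 \left(-2\right) = \left(-9\right) \left(-10\right) = 90$)
$a = -20$ ($a = \frac{90 \left(-2\right)}{9} = \frac{1}{9} \left(-180\right) = -20$)
$a 0 = \left(-20\right) 0 = 0$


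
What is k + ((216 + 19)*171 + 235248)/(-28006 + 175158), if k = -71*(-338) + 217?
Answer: 3563561113/147152 ≈ 24217.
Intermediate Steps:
k = 24215 (k = 23998 + 217 = 24215)
k + ((216 + 19)*171 + 235248)/(-28006 + 175158) = 24215 + ((216 + 19)*171 + 235248)/(-28006 + 175158) = 24215 + (235*171 + 235248)/147152 = 24215 + (40185 + 235248)*(1/147152) = 24215 + 275433*(1/147152) = 24215 + 275433/147152 = 3563561113/147152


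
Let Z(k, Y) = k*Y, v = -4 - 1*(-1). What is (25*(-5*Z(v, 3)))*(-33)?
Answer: -37125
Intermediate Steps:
v = -3 (v = -4 + 1 = -3)
Z(k, Y) = Y*k
(25*(-5*Z(v, 3)))*(-33) = (25*(-15*(-3)))*(-33) = (25*(-5*(-9)))*(-33) = (25*45)*(-33) = 1125*(-33) = -37125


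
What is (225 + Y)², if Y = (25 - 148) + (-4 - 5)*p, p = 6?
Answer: 2304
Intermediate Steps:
Y = -177 (Y = (25 - 148) + (-4 - 5)*6 = -123 - 9*6 = -123 - 54 = -177)
(225 + Y)² = (225 - 177)² = 48² = 2304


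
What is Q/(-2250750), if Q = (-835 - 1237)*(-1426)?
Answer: -1477336/1125375 ≈ -1.3127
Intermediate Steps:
Q = 2954672 (Q = -2072*(-1426) = 2954672)
Q/(-2250750) = 2954672/(-2250750) = 2954672*(-1/2250750) = -1477336/1125375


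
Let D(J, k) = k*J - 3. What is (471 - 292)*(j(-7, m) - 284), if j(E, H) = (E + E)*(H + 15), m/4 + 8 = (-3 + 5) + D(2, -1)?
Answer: 21838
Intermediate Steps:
D(J, k) = -3 + J*k (D(J, k) = J*k - 3 = -3 + J*k)
m = -44 (m = -32 + 4*((-3 + 5) + (-3 + 2*(-1))) = -32 + 4*(2 + (-3 - 2)) = -32 + 4*(2 - 5) = -32 + 4*(-3) = -32 - 12 = -44)
j(E, H) = 2*E*(15 + H) (j(E, H) = (2*E)*(15 + H) = 2*E*(15 + H))
(471 - 292)*(j(-7, m) - 284) = (471 - 292)*(2*(-7)*(15 - 44) - 284) = 179*(2*(-7)*(-29) - 284) = 179*(406 - 284) = 179*122 = 21838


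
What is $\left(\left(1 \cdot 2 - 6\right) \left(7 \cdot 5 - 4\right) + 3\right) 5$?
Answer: $-605$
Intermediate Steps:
$\left(\left(1 \cdot 2 - 6\right) \left(7 \cdot 5 - 4\right) + 3\right) 5 = \left(\left(2 - 6\right) \left(35 - 4\right) + 3\right) 5 = \left(\left(-4\right) 31 + 3\right) 5 = \left(-124 + 3\right) 5 = \left(-121\right) 5 = -605$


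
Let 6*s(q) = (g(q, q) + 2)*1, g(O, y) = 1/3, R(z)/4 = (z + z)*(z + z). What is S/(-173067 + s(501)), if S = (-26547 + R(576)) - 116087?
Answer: -92984076/3115199 ≈ -29.849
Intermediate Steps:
R(z) = 16*z² (R(z) = 4*((z + z)*(z + z)) = 4*((2*z)*(2*z)) = 4*(4*z²) = 16*z²)
g(O, y) = ⅓
s(q) = 7/18 (s(q) = ((⅓ + 2)*1)/6 = ((7/3)*1)/6 = (⅙)*(7/3) = 7/18)
S = 5165782 (S = (-26547 + 16*576²) - 116087 = (-26547 + 16*331776) - 116087 = (-26547 + 5308416) - 116087 = 5281869 - 116087 = 5165782)
S/(-173067 + s(501)) = 5165782/(-173067 + 7/18) = 5165782/(-3115199/18) = 5165782*(-18/3115199) = -92984076/3115199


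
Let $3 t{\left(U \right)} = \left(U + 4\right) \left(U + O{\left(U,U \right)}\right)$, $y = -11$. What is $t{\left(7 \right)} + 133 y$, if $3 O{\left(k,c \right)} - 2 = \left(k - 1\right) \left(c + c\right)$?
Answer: $- \frac{11990}{9} \approx -1332.2$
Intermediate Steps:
$O{\left(k,c \right)} = \frac{2}{3} + \frac{2 c \left(-1 + k\right)}{3}$ ($O{\left(k,c \right)} = \frac{2}{3} + \frac{\left(k - 1\right) \left(c + c\right)}{3} = \frac{2}{3} + \frac{\left(-1 + k\right) 2 c}{3} = \frac{2}{3} + \frac{2 c \left(-1 + k\right)}{3}$)
$t{\left(U \right)} = \frac{\left(4 + U\right) \left(\frac{2}{3} + \frac{U}{3} + \frac{2 U^{2}}{3}\right)}{3}$ ($t{\left(U \right)} = \frac{\left(U + 4\right) \left(U + \left(\frac{2}{3} - \frac{2 U}{3} + \frac{2 U U}{3}\right)\right)}{3} = \frac{\left(4 + U\right) \left(U + \left(\frac{2}{3} - \frac{2 U}{3} + \frac{2 U^{2}}{3}\right)\right)}{3} = \frac{\left(4 + U\right) \left(\frac{2}{3} + \frac{U}{3} + \frac{2 U^{2}}{3}\right)}{3}$)
$t{\left(7 \right)} + 133 y = \left(\frac{8}{9} + 7^{2} + \frac{2}{3} \cdot 7 + \frac{2 \cdot 7^{3}}{9}\right) + 133 \left(-11\right) = \left(\frac{8}{9} + 49 + \frac{14}{3} + \frac{2}{9} \cdot 343\right) - 1463 = \left(\frac{8}{9} + 49 + \frac{14}{3} + \frac{686}{9}\right) - 1463 = \frac{1177}{9} - 1463 = - \frac{11990}{9}$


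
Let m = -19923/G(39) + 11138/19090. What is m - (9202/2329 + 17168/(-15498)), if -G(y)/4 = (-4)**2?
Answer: 3407074040445311/11024808540480 ≈ 309.04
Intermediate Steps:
G(y) = -64 (G(y) = -4*(-4)**2 = -4*16 = -64)
m = 190521451/610880 (m = -19923/(-64) + 11138/19090 = -19923*(-1/64) + 11138*(1/19090) = 19923/64 + 5569/9545 = 190521451/610880 ≈ 311.88)
m - (9202/2329 + 17168/(-15498)) = 190521451/610880 - (9202/2329 + 17168/(-15498)) = 190521451/610880 - (9202*(1/2329) + 17168*(-1/15498)) = 190521451/610880 - (9202/2329 - 8584/7749) = 190521451/610880 - 1*51314162/18047421 = 190521451/610880 - 51314162/18047421 = 3407074040445311/11024808540480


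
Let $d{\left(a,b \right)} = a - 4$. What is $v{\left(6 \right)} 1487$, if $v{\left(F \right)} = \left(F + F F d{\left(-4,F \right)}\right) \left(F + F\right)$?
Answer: $-5032008$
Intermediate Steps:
$d{\left(a,b \right)} = -4 + a$
$v{\left(F \right)} = 2 F \left(F - 8 F^{2}\right)$ ($v{\left(F \right)} = \left(F + F F \left(-4 - 4\right)\right) \left(F + F\right) = \left(F + F^{2} \left(-8\right)\right) 2 F = \left(F - 8 F^{2}\right) 2 F = 2 F \left(F - 8 F^{2}\right)$)
$v{\left(6 \right)} 1487 = 6^{2} \left(2 - 96\right) 1487 = 36 \left(2 - 96\right) 1487 = 36 \left(-94\right) 1487 = \left(-3384\right) 1487 = -5032008$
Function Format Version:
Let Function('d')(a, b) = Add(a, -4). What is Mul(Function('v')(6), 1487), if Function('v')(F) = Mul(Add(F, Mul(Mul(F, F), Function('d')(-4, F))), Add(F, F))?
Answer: -5032008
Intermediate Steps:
Function('d')(a, b) = Add(-4, a)
Function('v')(F) = Mul(2, F, Add(F, Mul(-8, Pow(F, 2)))) (Function('v')(F) = Mul(Add(F, Mul(Mul(F, F), Add(-4, -4))), Add(F, F)) = Mul(Add(F, Mul(Pow(F, 2), -8)), Mul(2, F)) = Mul(Add(F, Mul(-8, Pow(F, 2))), Mul(2, F)) = Mul(2, F, Add(F, Mul(-8, Pow(F, 2)))))
Mul(Function('v')(6), 1487) = Mul(Mul(Pow(6, 2), Add(2, Mul(-16, 6))), 1487) = Mul(Mul(36, Add(2, -96)), 1487) = Mul(Mul(36, -94), 1487) = Mul(-3384, 1487) = -5032008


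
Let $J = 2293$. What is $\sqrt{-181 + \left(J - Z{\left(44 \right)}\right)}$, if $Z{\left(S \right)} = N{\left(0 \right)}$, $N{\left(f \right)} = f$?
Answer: $8 \sqrt{33} \approx 45.956$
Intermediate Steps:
$Z{\left(S \right)} = 0$
$\sqrt{-181 + \left(J - Z{\left(44 \right)}\right)} = \sqrt{-181 + \left(2293 - 0\right)} = \sqrt{-181 + \left(2293 + 0\right)} = \sqrt{-181 + 2293} = \sqrt{2112} = 8 \sqrt{33}$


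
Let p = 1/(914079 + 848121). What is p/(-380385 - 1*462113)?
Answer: -1/1484649975600 ≈ -6.7356e-13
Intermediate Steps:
p = 1/1762200 ≈ 5.6747e-7
p/(-380385 - 1*462113) = 1/(1762200*(-380385 - 1*462113)) = 1/(1762200*(-380385 - 462113)) = (1/1762200)/(-842498) = (1/1762200)*(-1/842498) = -1/1484649975600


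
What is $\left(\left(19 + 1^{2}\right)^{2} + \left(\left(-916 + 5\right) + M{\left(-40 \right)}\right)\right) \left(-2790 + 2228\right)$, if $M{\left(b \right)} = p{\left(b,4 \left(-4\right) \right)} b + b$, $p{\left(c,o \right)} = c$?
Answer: $-589538$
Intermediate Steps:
$M{\left(b \right)} = b + b^{2}$ ($M{\left(b \right)} = b b + b = b^{2} + b = b + b^{2}$)
$\left(\left(19 + 1^{2}\right)^{2} + \left(\left(-916 + 5\right) + M{\left(-40 \right)}\right)\right) \left(-2790 + 2228\right) = \left(\left(19 + 1^{2}\right)^{2} - \left(911 + 40 \left(1 - 40\right)\right)\right) \left(-2790 + 2228\right) = \left(\left(19 + 1\right)^{2} - -649\right) \left(-562\right) = \left(20^{2} + \left(-911 + 1560\right)\right) \left(-562\right) = \left(400 + 649\right) \left(-562\right) = 1049 \left(-562\right) = -589538$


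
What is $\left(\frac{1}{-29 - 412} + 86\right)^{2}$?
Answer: $\frac{1438305625}{194481} \approx 7395.6$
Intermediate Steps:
$\left(\frac{1}{-29 - 412} + 86\right)^{2} = \left(\frac{1}{-441} + 86\right)^{2} = \left(- \frac{1}{441} + 86\right)^{2} = \left(\frac{37925}{441}\right)^{2} = \frac{1438305625}{194481}$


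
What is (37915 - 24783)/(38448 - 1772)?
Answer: 3283/9169 ≈ 0.35805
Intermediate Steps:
(37915 - 24783)/(38448 - 1772) = 13132/36676 = 13132*(1/36676) = 3283/9169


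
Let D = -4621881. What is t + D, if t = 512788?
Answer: -4109093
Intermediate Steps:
t + D = 512788 - 4621881 = -4109093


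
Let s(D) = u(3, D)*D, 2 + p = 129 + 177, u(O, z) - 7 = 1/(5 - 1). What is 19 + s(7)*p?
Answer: 15447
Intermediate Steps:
u(O, z) = 29/4 (u(O, z) = 7 + 1/(5 - 1) = 7 + 1/4 = 29/4)
p = 304 (p = -2 + (129 + 177) = -2 + 306 = 304)
s(D) = 29*D/4
19 + s(7)*p = 19 + ((29/4)*7)*304 = 19 + (203/4)*304 = 19 + 15428 = 15447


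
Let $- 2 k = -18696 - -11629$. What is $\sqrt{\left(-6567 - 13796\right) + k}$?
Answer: $\frac{i \sqrt{67318}}{2} \approx 129.73 i$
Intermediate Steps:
$k = \frac{7067}{2}$ ($k = - \frac{-18696 - -11629}{2} = - \frac{-18696 + 11629}{2} = \left(- \frac{1}{2}\right) \left(-7067\right) = \frac{7067}{2} \approx 3533.5$)
$\sqrt{\left(-6567 - 13796\right) + k} = \sqrt{\left(-6567 - 13796\right) + \frac{7067}{2}} = \sqrt{-20363 + \frac{7067}{2}} = \sqrt{- \frac{33659}{2}} = \frac{i \sqrt{67318}}{2}$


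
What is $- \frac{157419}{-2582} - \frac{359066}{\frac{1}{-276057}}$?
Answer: $\frac{255934767048903}{2582} \approx 9.9123 \cdot 10^{10}$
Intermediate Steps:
$- \frac{157419}{-2582} - \frac{359066}{\frac{1}{-276057}} = \left(-157419\right) \left(- \frac{1}{2582}\right) - \frac{359066}{- \frac{1}{276057}} = \frac{157419}{2582} - -99122682762 = \frac{157419}{2582} + 99122682762 = \frac{255934767048903}{2582}$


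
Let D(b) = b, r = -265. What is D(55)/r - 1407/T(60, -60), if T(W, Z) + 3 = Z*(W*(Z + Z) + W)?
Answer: -1595646/7568347 ≈ -0.21083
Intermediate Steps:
T(W, Z) = -3 + Z*(W + 2*W*Z) (T(W, Z) = -3 + Z*(W*(Z + Z) + W) = -3 + Z*(W*(2*Z) + W) = -3 + Z*(2*W*Z + W) = -3 + Z*(W + 2*W*Z))
D(55)/r - 1407/T(60, -60) = 55/(-265) - 1407/(-3 + 60*(-60) + 2*60*(-60)²) = 55*(-1/265) - 1407/(-3 - 3600 + 2*60*3600) = -11/53 - 1407/(-3 - 3600 + 432000) = -11/53 - 1407/428397 = -11/53 - 1407*1/428397 = -11/53 - 469/142799 = -1595646/7568347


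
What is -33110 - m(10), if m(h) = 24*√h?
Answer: -33110 - 24*√10 ≈ -33186.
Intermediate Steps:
-33110 - m(10) = -33110 - 24*√10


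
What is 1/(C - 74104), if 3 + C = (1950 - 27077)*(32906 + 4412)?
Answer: -1/937763493 ≈ -1.0664e-9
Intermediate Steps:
C = -937689389 (C = -3 + (1950 - 27077)*(32906 + 4412) = -3 - 25127*37318 = -3 - 937689386 = -937689389)
1/(C - 74104) = 1/(-937689389 - 74104) = 1/(-937763493) = -1/937763493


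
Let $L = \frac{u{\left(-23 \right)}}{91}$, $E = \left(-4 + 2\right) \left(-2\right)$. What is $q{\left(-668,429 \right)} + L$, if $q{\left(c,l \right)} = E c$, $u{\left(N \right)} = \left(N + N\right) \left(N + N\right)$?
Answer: $- \frac{241036}{91} \approx -2648.7$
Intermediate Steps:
$u{\left(N \right)} = 4 N^{2}$ ($u{\left(N \right)} = 2 N 2 N = 4 N^{2}$)
$E = 4$ ($E = \left(-2\right) \left(-2\right) = 4$)
$q{\left(c,l \right)} = 4 c$
$L = \frac{2116}{91}$ ($L = \frac{4 \left(-23\right)^{2}}{91} = \frac{4 \cdot 529}{91} = \frac{1}{91} \cdot 2116 = \frac{2116}{91} \approx 23.253$)
$q{\left(-668,429 \right)} + L = 4 \left(-668\right) + \frac{2116}{91} = -2672 + \frac{2116}{91} = - \frac{241036}{91}$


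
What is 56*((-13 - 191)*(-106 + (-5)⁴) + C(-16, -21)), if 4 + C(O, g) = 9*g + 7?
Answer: -5939472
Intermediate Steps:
C(O, g) = 3 + 9*g (C(O, g) = -4 + (9*g + 7) = -4 + (7 + 9*g) = 3 + 9*g)
56*((-13 - 191)*(-106 + (-5)⁴) + C(-16, -21)) = 56*((-13 - 191)*(-106 + (-5)⁴) + (3 + 9*(-21))) = 56*(-204*(-106 + 625) + (3 - 189)) = 56*(-204*519 - 186) = 56*(-105876 - 186) = 56*(-106062) = -5939472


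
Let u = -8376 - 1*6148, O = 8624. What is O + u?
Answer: -5900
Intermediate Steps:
u = -14524 (u = -8376 - 6148 = -14524)
O + u = 8624 - 14524 = -5900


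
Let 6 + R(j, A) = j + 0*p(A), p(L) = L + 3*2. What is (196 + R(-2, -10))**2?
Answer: 35344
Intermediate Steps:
p(L) = 6 + L (p(L) = L + 6 = 6 + L)
R(j, A) = -6 + j (R(j, A) = -6 + (j + 0*(6 + A)) = -6 + (j + 0) = -6 + j)
(196 + R(-2, -10))**2 = (196 + (-6 - 2))**2 = (196 - 8)**2 = 188**2 = 35344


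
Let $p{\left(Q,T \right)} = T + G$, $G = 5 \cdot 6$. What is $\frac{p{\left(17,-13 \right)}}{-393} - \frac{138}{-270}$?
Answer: $\frac{2758}{5895} \approx 0.46785$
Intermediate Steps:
$G = 30$
$p{\left(Q,T \right)} = 30 + T$ ($p{\left(Q,T \right)} = T + 30 = 30 + T$)
$\frac{p{\left(17,-13 \right)}}{-393} - \frac{138}{-270} = \frac{30 - 13}{-393} - \frac{138}{-270} = 17 \left(- \frac{1}{393}\right) - - \frac{23}{45} = - \frac{17}{393} + \frac{23}{45} = \frac{2758}{5895}$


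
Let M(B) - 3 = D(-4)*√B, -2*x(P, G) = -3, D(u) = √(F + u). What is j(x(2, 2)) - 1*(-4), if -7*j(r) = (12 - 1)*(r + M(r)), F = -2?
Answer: -43/14 - 33*I/7 ≈ -3.0714 - 4.7143*I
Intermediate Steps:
D(u) = √(-2 + u)
x(P, G) = 3/2 (x(P, G) = -½*(-3) = 3/2)
M(B) = 3 + I*√6*√B (M(B) = 3 + √(-2 - 4)*√B = 3 + √(-6)*√B = 3 + (I*√6)*√B = 3 + I*√6*√B)
j(r) = -33/7 - 11*r/7 - 11*I*√6*√r/7 (j(r) = -(12 - 1)*(r + (3 + I*√6*√r))/7 = -11*(3 + r + I*√6*√r)/7 = -(33 + 11*r + 11*I*√6*√r)/7 = -33/7 - 11*r/7 - 11*I*√6*√r/7)
j(x(2, 2)) - 1*(-4) = (-33/7 - 11/7*3/2 - 11*I*√6*√(3/2)/7) - 1*(-4) = (-33/7 - 33/14 - 11*I*√6*√6/2/7) + 4 = (-33/7 - 33/14 - 33*I/7) + 4 = (-99/14 - 33*I/7) + 4 = -43/14 - 33*I/7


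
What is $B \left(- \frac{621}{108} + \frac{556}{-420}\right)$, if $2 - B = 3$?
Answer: $\frac{2971}{420} \approx 7.0738$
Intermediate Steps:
$B = -1$ ($B = 2 - 3 = -1$)
$B \left(- \frac{621}{108} + \frac{556}{-420}\right) = - (- \frac{621}{108} + \frac{556}{-420}) = - (\left(-621\right) \frac{1}{108} + 556 \left(- \frac{1}{420}\right)) = - (- \frac{23}{4} - \frac{139}{105}) = \left(-1\right) \left(- \frac{2971}{420}\right) = \frac{2971}{420}$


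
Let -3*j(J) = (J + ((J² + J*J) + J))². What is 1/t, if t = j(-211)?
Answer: -1/2617834800 ≈ -3.8199e-10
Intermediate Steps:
j(J) = -(2*J + 2*J²)²/3 (j(J) = -(J + ((J² + J*J) + J))²/3 = -(J + ((J² + J²) + J))²/3 = -(J + (2*J² + J))²/3 = -(J + (J + 2*J²))²/3 = -(2*J + 2*J²)²/3)
t = -2617834800 (t = -4/3*(-211)²*(1 - 211)² = -4/3*44521*(-210)² = -4/3*44521*44100 = -2617834800)
1/t = 1/(-2617834800) = -1/2617834800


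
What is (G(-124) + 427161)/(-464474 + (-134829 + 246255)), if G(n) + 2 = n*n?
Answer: -442535/353048 ≈ -1.2535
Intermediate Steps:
G(n) = -2 + n² (G(n) = -2 + n*n = -2 + n²)
(G(-124) + 427161)/(-464474 + (-134829 + 246255)) = ((-2 + (-124)²) + 427161)/(-464474 + (-134829 + 246255)) = ((-2 + 15376) + 427161)/(-464474 + 111426) = (15374 + 427161)/(-353048) = 442535*(-1/353048) = -442535/353048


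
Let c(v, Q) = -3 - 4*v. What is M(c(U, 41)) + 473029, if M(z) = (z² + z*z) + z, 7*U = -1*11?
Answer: 23179640/49 ≈ 4.7305e+5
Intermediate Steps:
U = -11/7 (U = (-1*11)/7 = (⅐)*(-11) = -11/7 ≈ -1.5714)
M(z) = z + 2*z² (M(z) = (z² + z²) + z = 2*z² + z = z + 2*z²)
M(c(U, 41)) + 473029 = (-3 - 4*(-11/7))*(1 + 2*(-3 - 4*(-11/7))) + 473029 = (-3 + 44/7)*(1 + 2*(-3 + 44/7)) + 473029 = 23*(1 + 2*(23/7))/7 + 473029 = 23*(1 + 46/7)/7 + 473029 = (23/7)*(53/7) + 473029 = 1219/49 + 473029 = 23179640/49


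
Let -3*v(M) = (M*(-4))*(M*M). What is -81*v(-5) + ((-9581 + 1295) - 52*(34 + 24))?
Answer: 2198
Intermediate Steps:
v(M) = 4*M**3/3 (v(M) = -M*(-4)*M*M/3 = -(-4*M)*M**2/3 = -(-4)*M**3/3 = 4*M**3/3)
-81*v(-5) + ((-9581 + 1295) - 52*(34 + 24)) = -108*(-5)**3 + ((-9581 + 1295) - 52*(34 + 24)) = -108*(-125) + (-8286 - 52*58) = -81*(-500/3) + (-8286 - 3016) = 13500 - 11302 = 2198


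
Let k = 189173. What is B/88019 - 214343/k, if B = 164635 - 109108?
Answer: -8362047346/16650818287 ≈ -0.50220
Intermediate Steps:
B = 55527
B/88019 - 214343/k = 55527/88019 - 214343/189173 = -8362047346/16650818287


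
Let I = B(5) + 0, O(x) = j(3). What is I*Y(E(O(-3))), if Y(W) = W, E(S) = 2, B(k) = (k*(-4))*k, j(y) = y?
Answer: -200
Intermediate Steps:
O(x) = 3
B(k) = -4*k² (B(k) = (-4*k)*k = -4*k²)
I = -100 (I = -4*5² + 0 = -4*25 + 0 = -100 + 0 = -100)
I*Y(E(O(-3))) = -100*2 = -200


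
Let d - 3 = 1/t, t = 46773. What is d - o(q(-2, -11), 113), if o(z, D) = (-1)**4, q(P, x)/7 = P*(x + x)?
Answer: 93547/46773 ≈ 2.0000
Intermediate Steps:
q(P, x) = 14*P*x (q(P, x) = 7*(P*(x + x)) = 7*(P*(2*x)) = 7*(2*P*x) = 14*P*x)
o(z, D) = 1
d = 140320/46773 (d = 3 + 1/46773 = 140320/46773 ≈ 3.0000)
d - o(q(-2, -11), 113) = 140320/46773 - 1*1 = 140320/46773 - 1 = 93547/46773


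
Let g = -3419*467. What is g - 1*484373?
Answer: -2081046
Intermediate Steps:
g = -1596673
g - 1*484373 = -1596673 - 1*484373 = -1596673 - 484373 = -2081046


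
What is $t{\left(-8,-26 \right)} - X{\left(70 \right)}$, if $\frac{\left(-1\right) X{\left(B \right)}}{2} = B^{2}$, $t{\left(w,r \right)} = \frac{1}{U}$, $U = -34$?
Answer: $\frac{333199}{34} \approx 9800.0$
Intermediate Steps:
$t{\left(w,r \right)} = - \frac{1}{34}$ ($t{\left(w,r \right)} = \frac{1}{-34} = - \frac{1}{34}$)
$X{\left(B \right)} = - 2 B^{2}$
$t{\left(-8,-26 \right)} - X{\left(70 \right)} = - \frac{1}{34} - - 2 \cdot 70^{2} = - \frac{1}{34} - \left(-2\right) 4900 = - \frac{1}{34} - -9800 = - \frac{1}{34} + 9800 = \frac{333199}{34}$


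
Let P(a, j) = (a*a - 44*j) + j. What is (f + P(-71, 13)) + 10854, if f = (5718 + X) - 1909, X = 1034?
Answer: 20179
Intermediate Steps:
f = 4843 (f = (5718 + 1034) - 1909 = 6752 - 1909 = 4843)
P(a, j) = a² - 43*j (P(a, j) = (a² - 44*j) + j = a² - 43*j)
(f + P(-71, 13)) + 10854 = (4843 + ((-71)² - 43*13)) + 10854 = (4843 + (5041 - 559)) + 10854 = (4843 + 4482) + 10854 = 9325 + 10854 = 20179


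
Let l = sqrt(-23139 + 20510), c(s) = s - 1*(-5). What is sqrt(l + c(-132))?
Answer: sqrt(-127 + I*sqrt(2629)) ≈ 2.2316 + 11.488*I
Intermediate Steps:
c(s) = 5 + s (c(s) = s + 5 = 5 + s)
l = I*sqrt(2629) (l = sqrt(-2629) = I*sqrt(2629) ≈ 51.274*I)
sqrt(l + c(-132)) = sqrt(I*sqrt(2629) + (5 - 132)) = sqrt(I*sqrt(2629) - 127) = sqrt(-127 + I*sqrt(2629))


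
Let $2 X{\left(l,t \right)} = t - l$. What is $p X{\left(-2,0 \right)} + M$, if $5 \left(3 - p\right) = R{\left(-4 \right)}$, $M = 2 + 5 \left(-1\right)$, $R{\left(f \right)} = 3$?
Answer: $- \frac{3}{5} \approx -0.6$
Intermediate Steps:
$M = -3$ ($M = 2 - 5 = -3$)
$X{\left(l,t \right)} = \frac{t}{2} - \frac{l}{2}$ ($X{\left(l,t \right)} = \frac{t - l}{2} = \frac{t}{2} - \frac{l}{2}$)
$p = \frac{12}{5}$ ($p = 3 - \frac{3}{5} = \frac{12}{5} \approx 2.4$)
$p X{\left(-2,0 \right)} + M = \frac{12 \left(\frac{1}{2} \cdot 0 - -1\right)}{5} - 3 = \frac{12 \left(0 + 1\right)}{5} - 3 = \frac{12}{5} \cdot 1 - 3 = \frac{12}{5} - 3 = - \frac{3}{5}$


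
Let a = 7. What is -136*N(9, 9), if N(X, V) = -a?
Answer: 952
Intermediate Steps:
N(X, V) = -7 (N(X, V) = -1*7 = -7)
-136*N(9, 9) = -136*(-7) = 952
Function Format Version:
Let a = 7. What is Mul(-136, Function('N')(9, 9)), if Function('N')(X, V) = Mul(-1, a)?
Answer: 952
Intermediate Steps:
Function('N')(X, V) = -7 (Function('N')(X, V) = Mul(-1, 7) = -7)
Mul(-136, Function('N')(9, 9)) = Mul(-136, -7) = 952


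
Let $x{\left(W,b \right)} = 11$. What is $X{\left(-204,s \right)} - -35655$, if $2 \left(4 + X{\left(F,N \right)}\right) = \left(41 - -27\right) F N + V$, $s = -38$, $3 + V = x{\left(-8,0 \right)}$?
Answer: $299223$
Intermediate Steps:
$V = 8$ ($V = -3 + 11 = 8$)
$X{\left(F,N \right)} = 34 F N$ ($X{\left(F,N \right)} = -4 + \frac{\left(41 - -27\right) F N + 8}{2} = -4 + \frac{\left(41 + 27\right) F N + 8}{2} = -4 + \frac{68 F N + 8}{2} = -4 + \frac{8 + 68 F N}{2} = -4 + \left(4 + 34 F N\right) = 34 F N$)
$X{\left(-204,s \right)} - -35655 = 34 \left(-204\right) \left(-38\right) - -35655 = 263568 + 35655 = 299223$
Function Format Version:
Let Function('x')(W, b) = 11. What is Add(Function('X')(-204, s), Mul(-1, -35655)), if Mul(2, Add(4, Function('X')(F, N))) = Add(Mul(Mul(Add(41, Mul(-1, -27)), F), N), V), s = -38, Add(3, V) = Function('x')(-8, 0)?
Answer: 299223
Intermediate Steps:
V = 8 (V = Add(-3, 11) = 8)
Function('X')(F, N) = Mul(34, F, N) (Function('X')(F, N) = Add(-4, Mul(Rational(1, 2), Add(Mul(Mul(Add(41, Mul(-1, -27)), F), N), 8))) = Add(-4, Mul(Rational(1, 2), Add(Mul(Mul(Add(41, 27), F), N), 8))) = Add(-4, Mul(Rational(1, 2), Add(Mul(Mul(68, F), N), 8))) = Add(-4, Mul(Rational(1, 2), Add(Mul(68, F, N), 8))) = Add(-4, Mul(Rational(1, 2), Add(8, Mul(68, F, N)))) = Add(-4, Add(4, Mul(34, F, N))) = Mul(34, F, N))
Add(Function('X')(-204, s), Mul(-1, -35655)) = Add(Mul(34, -204, -38), Mul(-1, -35655)) = Add(263568, 35655) = 299223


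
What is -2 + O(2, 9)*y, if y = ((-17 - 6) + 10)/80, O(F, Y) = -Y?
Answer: -43/80 ≈ -0.53750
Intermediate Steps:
y = -13/80 (y = (-23 + 10)*(1/80) = -13*1/80 = -13/80 ≈ -0.16250)
-2 + O(2, 9)*y = -2 - 1*9*(-13/80) = -2 - 9*(-13/80) = -2 + 117/80 = -43/80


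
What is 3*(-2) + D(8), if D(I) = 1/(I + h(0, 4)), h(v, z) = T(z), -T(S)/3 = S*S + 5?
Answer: -331/55 ≈ -6.0182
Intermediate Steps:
T(S) = -15 - 3*S**2 (T(S) = -3*(S*S + 5) = -3*(S**2 + 5) = -3*(5 + S**2) = -15 - 3*S**2)
h(v, z) = -15 - 3*z**2
D(I) = 1/(-63 + I) (D(I) = 1/(I + (-15 - 3*4**2)) = 1/(I + (-15 - 3*16)) = 1/(I + (-15 - 48)) = 1/(I - 63) = 1/(-63 + I))
3*(-2) + D(8) = 3*(-2) + 1/(-63 + 8) = -6 + 1/(-55) = -6 - 1/55 = -331/55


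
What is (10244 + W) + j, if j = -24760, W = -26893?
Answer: -41409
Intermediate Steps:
(10244 + W) + j = (10244 - 26893) - 24760 = -16649 - 24760 = -41409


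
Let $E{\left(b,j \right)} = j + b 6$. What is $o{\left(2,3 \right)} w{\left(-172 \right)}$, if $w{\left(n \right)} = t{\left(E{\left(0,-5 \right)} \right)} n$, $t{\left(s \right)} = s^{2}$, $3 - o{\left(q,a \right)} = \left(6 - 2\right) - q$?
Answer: $-4300$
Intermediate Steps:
$E{\left(b,j \right)} = j + 6 b$
$o{\left(q,a \right)} = -1 + q$ ($o{\left(q,a \right)} = 3 - \left(\left(6 - 2\right) - q\right) = 3 - \left(4 - q\right) = 3 + \left(-4 + q\right) = -1 + q$)
$w{\left(n \right)} = 25 n$ ($w{\left(n \right)} = \left(-5 + 6 \cdot 0\right)^{2} n = \left(-5 + 0\right)^{2} n = \left(-5\right)^{2} n = 25 n$)
$o{\left(2,3 \right)} w{\left(-172 \right)} = \left(-1 + 2\right) 25 \left(-172\right) = 1 \left(-4300\right) = -4300$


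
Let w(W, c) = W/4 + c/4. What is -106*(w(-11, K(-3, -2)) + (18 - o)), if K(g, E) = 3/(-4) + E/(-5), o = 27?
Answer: 50191/40 ≈ 1254.8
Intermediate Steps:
K(g, E) = -¾ - E/5 (K(g, E) = 3*(-¼) + E*(-⅕) = -¾ - E/5)
w(W, c) = W/4 + c/4 (w(W, c) = W*(¼) + c*(¼) = W/4 + c/4)
-106*(w(-11, K(-3, -2)) + (18 - o)) = -106*(((¼)*(-11) + (-¾ - ⅕*(-2))/4) + (18 - 1*27)) = -106*((-11/4 + (-¾ + ⅖)/4) + (18 - 27)) = -106*((-11/4 + (¼)*(-7/20)) - 9) = -106*((-11/4 - 7/80) - 9) = -106*(-227/80 - 9) = -106*(-947/80) = 50191/40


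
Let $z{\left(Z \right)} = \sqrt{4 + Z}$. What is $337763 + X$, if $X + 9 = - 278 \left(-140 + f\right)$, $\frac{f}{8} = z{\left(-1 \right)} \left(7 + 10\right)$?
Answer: $376674 - 37808 \sqrt{3} \approx 3.1119 \cdot 10^{5}$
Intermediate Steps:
$f = 136 \sqrt{3}$ ($f = 8 \sqrt{4 - 1} \left(7 + 10\right) = 8 \sqrt{3} \cdot 17 = 8 \cdot 17 \sqrt{3} = 136 \sqrt{3} \approx 235.56$)
$X = 38911 - 37808 \sqrt{3}$ ($X = -9 - 278 \left(-140 + 136 \sqrt{3}\right) = -9 + \left(38920 - 37808 \sqrt{3}\right) = 38911 - 37808 \sqrt{3} \approx -26574.0$)
$337763 + X = 337763 + \left(38911 - 37808 \sqrt{3}\right) = 376674 - 37808 \sqrt{3}$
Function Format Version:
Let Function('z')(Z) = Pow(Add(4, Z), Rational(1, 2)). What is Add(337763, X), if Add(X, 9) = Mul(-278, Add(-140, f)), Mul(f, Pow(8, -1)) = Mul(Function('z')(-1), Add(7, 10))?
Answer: Add(376674, Mul(-37808, Pow(3, Rational(1, 2)))) ≈ 3.1119e+5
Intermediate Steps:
f = Mul(136, Pow(3, Rational(1, 2))) (f = Mul(8, Mul(Pow(Add(4, -1), Rational(1, 2)), Add(7, 10))) = Mul(8, Mul(Pow(3, Rational(1, 2)), 17)) = Mul(8, Mul(17, Pow(3, Rational(1, 2)))) = Mul(136, Pow(3, Rational(1, 2))) ≈ 235.56)
X = Add(38911, Mul(-37808, Pow(3, Rational(1, 2)))) (X = Add(-9, Mul(-278, Add(-140, Mul(136, Pow(3, Rational(1, 2)))))) = Add(-9, Add(38920, Mul(-37808, Pow(3, Rational(1, 2))))) = Add(38911, Mul(-37808, Pow(3, Rational(1, 2)))) ≈ -26574.)
Add(337763, X) = Add(337763, Add(38911, Mul(-37808, Pow(3, Rational(1, 2))))) = Add(376674, Mul(-37808, Pow(3, Rational(1, 2))))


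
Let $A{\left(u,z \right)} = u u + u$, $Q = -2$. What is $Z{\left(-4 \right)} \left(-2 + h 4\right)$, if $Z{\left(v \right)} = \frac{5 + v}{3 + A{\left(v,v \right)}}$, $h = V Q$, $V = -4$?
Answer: $2$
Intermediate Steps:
$h = 8$ ($h = \left(-4\right) \left(-2\right) = 8$)
$A{\left(u,z \right)} = u + u^{2}$ ($A{\left(u,z \right)} = u^{2} + u = u + u^{2}$)
$Z{\left(v \right)} = \frac{5 + v}{3 + v \left(1 + v\right)}$
$Z{\left(-4 \right)} \left(-2 + h 4\right) = \frac{5 - 4}{3 - 4 \left(1 - 4\right)} \left(-2 + 8 \cdot 4\right) = \frac{1}{3 - -12} \cdot 1 \left(-2 + 32\right) = \frac{1}{3 + 12} \cdot 1 \cdot 30 = \frac{1}{15} \cdot 1 \cdot 30 = \frac{1}{15} \cdot 30 = 2$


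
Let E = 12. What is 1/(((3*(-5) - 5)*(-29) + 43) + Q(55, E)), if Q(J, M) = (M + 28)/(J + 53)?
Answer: 27/16831 ≈ 0.0016042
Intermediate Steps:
Q(J, M) = (28 + M)/(53 + J)
1/(((3*(-5) - 5)*(-29) + 43) + Q(55, E)) = 1/(((3*(-5) - 5)*(-29) + 43) + (28 + 12)/(53 + 55)) = 1/(((-15 - 5)*(-29) + 43) + 40/108) = 1/((-20*(-29) + 43) + (1/108)*40) = 1/((580 + 43) + 10/27) = 1/(623 + 10/27) = 1/(16831/27) = 27/16831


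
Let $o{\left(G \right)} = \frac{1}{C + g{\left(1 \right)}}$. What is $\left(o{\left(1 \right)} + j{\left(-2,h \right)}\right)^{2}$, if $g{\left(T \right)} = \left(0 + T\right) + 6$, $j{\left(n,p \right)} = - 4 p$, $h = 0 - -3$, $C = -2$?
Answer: $\frac{3481}{25} \approx 139.24$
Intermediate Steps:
$h = 3$ ($h = 0 + 3 = 3$)
$g{\left(T \right)} = 6 + T$ ($g{\left(T \right)} = T + 6 = 6 + T$)
$o{\left(G \right)} = \frac{1}{5}$ ($o{\left(G \right)} = \frac{1}{-2 + \left(6 + 1\right)} = \frac{1}{-2 + 7} = \frac{1}{5}$)
$\left(o{\left(1 \right)} + j{\left(-2,h \right)}\right)^{2} = \left(\frac{1}{5} - 12\right)^{2} = \left(- \frac{59}{5}\right)^{2} = \frac{3481}{25}$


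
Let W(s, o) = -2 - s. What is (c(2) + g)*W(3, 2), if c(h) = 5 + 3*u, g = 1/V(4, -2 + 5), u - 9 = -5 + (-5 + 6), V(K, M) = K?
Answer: -405/4 ≈ -101.25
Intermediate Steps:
u = 5 (u = 9 + (-5 + (-5 + 6)) = 9 + (-5 + 1) = 9 - 4 = 5)
g = ¼ (g = 1/4 = ¼ ≈ 0.25000)
c(h) = 20 (c(h) = 5 + 3*5 = 5 + 15 = 20)
(c(2) + g)*W(3, 2) = (20 + ¼)*(-2 - 1*3) = 81*(-2 - 3)/4 = (81/4)*(-5) = -405/4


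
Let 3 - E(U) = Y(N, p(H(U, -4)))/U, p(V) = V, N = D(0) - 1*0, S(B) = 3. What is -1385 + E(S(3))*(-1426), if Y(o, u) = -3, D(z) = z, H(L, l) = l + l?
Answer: -7089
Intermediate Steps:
H(L, l) = 2*l
N = 0 (N = 0 - 1*0 = 0 + 0 = 0)
E(U) = 3 + 3/U (E(U) = 3 - (-3)/U = 3 + 3/U)
-1385 + E(S(3))*(-1426) = -1385 + (3 + 3/3)*(-1426) = -1385 + (3 + 3*(1/3))*(-1426) = -1385 + (3 + 1)*(-1426) = -1385 + 4*(-1426) = -1385 - 5704 = -7089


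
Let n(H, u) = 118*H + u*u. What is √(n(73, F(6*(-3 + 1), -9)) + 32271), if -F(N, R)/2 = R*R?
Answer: √67129 ≈ 259.09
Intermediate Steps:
F(N, R) = -2*R² (F(N, R) = -2*R*R = -2*R²)
n(H, u) = u² + 118*H (n(H, u) = 118*H + u² = u² + 118*H)
√(n(73, F(6*(-3 + 1), -9)) + 32271) = √(((-2*(-9)²)² + 118*73) + 32271) = √(((-2*81)² + 8614) + 32271) = √(((-162)² + 8614) + 32271) = √((26244 + 8614) + 32271) = √(34858 + 32271) = √67129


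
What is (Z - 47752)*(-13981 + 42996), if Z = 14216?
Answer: -973047040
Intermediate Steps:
(Z - 47752)*(-13981 + 42996) = (14216 - 47752)*(-13981 + 42996) = -33536*29015 = -973047040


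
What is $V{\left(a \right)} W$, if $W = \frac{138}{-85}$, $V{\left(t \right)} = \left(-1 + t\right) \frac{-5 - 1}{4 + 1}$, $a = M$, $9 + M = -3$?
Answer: $- \frac{10764}{425} \approx -25.327$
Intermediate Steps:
$M = -12$ ($M = -9 - 3 = -12$)
$a = -12$
$V{\left(t \right)} = \frac{6}{5} - \frac{6 t}{5}$ ($V{\left(t \right)} = \left(-1 + t\right) \left(- \frac{6}{5}\right) = \frac{6}{5} - \frac{6 t}{5}$)
$W = - \frac{138}{85}$ ($W = 138 \left(- \frac{1}{85}\right) = - \frac{138}{85} \approx -1.6235$)
$V{\left(a \right)} W = \left(\frac{6}{5} - - \frac{72}{5}\right) \left(- \frac{138}{85}\right) = \left(\frac{6}{5} + \frac{72}{5}\right) \left(- \frac{138}{85}\right) = \frac{78}{5} \left(- \frac{138}{85}\right) = - \frac{10764}{425}$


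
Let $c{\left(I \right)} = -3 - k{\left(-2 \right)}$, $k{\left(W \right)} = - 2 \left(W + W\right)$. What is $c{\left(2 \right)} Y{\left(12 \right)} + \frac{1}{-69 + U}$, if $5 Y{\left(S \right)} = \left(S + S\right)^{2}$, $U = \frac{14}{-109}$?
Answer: $- \frac{9548461}{7535} \approx -1267.2$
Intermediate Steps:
$k{\left(W \right)} = - 4 W$ ($k{\left(W \right)} = - 2 \cdot 2 W = - 4 W$)
$U = - \frac{14}{109}$ ($U = 14 \left(- \frac{1}{109}\right) = - \frac{14}{109} \approx -0.12844$)
$c{\left(I \right)} = -11$ ($c{\left(I \right)} = -3 - \left(-4\right) \left(-2\right) = -3 - 8 = -11$)
$Y{\left(S \right)} = \frac{4 S^{2}}{5}$ ($Y{\left(S \right)} = \frac{\left(S + S\right)^{2}}{5} = \frac{\left(2 S\right)^{2}}{5} = \frac{4 S^{2}}{5}$)
$c{\left(2 \right)} Y{\left(12 \right)} + \frac{1}{-69 + U} = - 11 \frac{4 \cdot 12^{2}}{5} + \frac{1}{-69 - \frac{14}{109}} = - 11 \cdot \frac{4}{5} \cdot 144 + \frac{1}{- \frac{7535}{109}} = \left(-11\right) \frac{576}{5} - \frac{109}{7535} = - \frac{6336}{5} - \frac{109}{7535} = - \frac{9548461}{7535}$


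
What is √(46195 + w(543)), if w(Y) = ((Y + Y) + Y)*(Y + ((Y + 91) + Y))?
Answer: 5*√113923 ≈ 1687.6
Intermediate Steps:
w(Y) = 3*Y*(91 + 3*Y) (w(Y) = (2*Y + Y)*(Y + ((91 + Y) + Y)) = (3*Y)*(Y + (91 + 2*Y)) = (3*Y)*(91 + 3*Y) = 3*Y*(91 + 3*Y))
√(46195 + w(543)) = √(46195 + 3*543*(91 + 3*543)) = √(46195 + 3*543*(91 + 1629)) = √(46195 + 3*543*1720) = √(46195 + 2801880) = √2848075 = 5*√113923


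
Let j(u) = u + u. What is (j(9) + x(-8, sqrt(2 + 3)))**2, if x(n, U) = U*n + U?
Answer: 569 - 252*sqrt(5) ≈ 5.5109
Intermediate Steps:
x(n, U) = U + U*n
j(u) = 2*u
(j(9) + x(-8, sqrt(2 + 3)))**2 = (2*9 + sqrt(2 + 3)*(1 - 8))**2 = (18 + sqrt(5)*(-7))**2 = (18 - 7*sqrt(5))**2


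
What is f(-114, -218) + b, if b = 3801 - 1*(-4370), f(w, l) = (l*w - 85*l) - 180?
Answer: 51373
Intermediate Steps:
f(w, l) = -180 - 85*l + l*w (f(w, l) = (-85*l + l*w) - 180 = -180 - 85*l + l*w)
b = 8171 (b = 3801 + 4370 = 8171)
f(-114, -218) + b = (-180 - 85*(-218) - 218*(-114)) + 8171 = (-180 + 18530 + 24852) + 8171 = 43202 + 8171 = 51373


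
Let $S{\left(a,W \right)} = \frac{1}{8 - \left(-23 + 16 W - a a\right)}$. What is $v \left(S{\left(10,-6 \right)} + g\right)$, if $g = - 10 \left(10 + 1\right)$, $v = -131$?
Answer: $\frac{3270939}{227} \approx 14409.0$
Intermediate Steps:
$S{\left(a,W \right)} = \frac{1}{31 + a^{2} - 16 W}$ ($S{\left(a,W \right)} = \frac{1}{8 - \left(-23 - a^{2} + 16 W\right)} = \frac{1}{8 + \left(23 + a^{2} - 16 W\right)} = \frac{1}{31 + a^{2} - 16 W}$)
$g = -110$ ($g = - 10 \cdot 11 = \left(-1\right) 110 = -110$)
$v \left(S{\left(10,-6 \right)} + g\right) = - 131 \left(\frac{1}{31 + 10^{2} - -96} - 110\right) = - 131 \left(\frac{1}{31 + 100 + 96} - 110\right) = - 131 \left(\frac{1}{227} - 110\right) = \left(-131\right) \left(- \frac{24969}{227}\right) = \frac{3270939}{227}$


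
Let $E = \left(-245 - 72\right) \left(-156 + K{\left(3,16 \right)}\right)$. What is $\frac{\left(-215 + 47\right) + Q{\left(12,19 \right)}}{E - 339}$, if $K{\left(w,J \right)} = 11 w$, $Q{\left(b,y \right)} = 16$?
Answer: $- \frac{38}{9663} \approx -0.0039325$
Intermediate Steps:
$E = 38991$ ($E = \left(-245 - 72\right) \left(-156 + 11 \cdot 3\right) = - 317 \left(-156 + 33\right) = \left(-317\right) \left(-123\right) = 38991$)
$\frac{\left(-215 + 47\right) + Q{\left(12,19 \right)}}{E - 339} = \frac{\left(-215 + 47\right) + 16}{38991 - 339} = \frac{-168 + 16}{38652} = \left(-152\right) \frac{1}{38652} = - \frac{38}{9663}$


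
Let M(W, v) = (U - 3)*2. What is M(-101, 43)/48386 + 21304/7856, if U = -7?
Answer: 64416139/23757526 ≈ 2.7114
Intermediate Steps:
M(W, v) = -20 (M(W, v) = (-7 - 3)*2 = -10*2 = -20)
M(-101, 43)/48386 + 21304/7856 = -20/48386 + 21304/7856 = -20*1/48386 + 21304*(1/7856) = -10/24193 + 2663/982 = 64416139/23757526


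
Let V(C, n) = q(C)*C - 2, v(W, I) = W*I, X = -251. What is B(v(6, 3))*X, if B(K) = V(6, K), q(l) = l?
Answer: -8534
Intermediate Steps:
v(W, I) = I*W
V(C, n) = -2 + C**2 (V(C, n) = C*C - 2 = C**2 - 2 = -2 + C**2)
B(K) = 34 (B(K) = -2 + 6**2 = -2 + 36 = 34)
B(v(6, 3))*X = 34*(-251) = -8534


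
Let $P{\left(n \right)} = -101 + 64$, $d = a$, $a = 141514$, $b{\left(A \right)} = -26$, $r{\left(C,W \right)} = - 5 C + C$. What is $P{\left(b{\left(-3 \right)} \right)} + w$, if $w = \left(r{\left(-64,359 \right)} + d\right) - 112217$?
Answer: $29516$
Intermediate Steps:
$r{\left(C,W \right)} = - 4 C$
$d = 141514$
$w = 29553$ ($w = \left(\left(-4\right) \left(-64\right) + 141514\right) - 112217 = \left(256 + 141514\right) - 112217 = 141770 - 112217 = 29553$)
$P{\left(n \right)} = -37$
$P{\left(b{\left(-3 \right)} \right)} + w = -37 + 29553 = 29516$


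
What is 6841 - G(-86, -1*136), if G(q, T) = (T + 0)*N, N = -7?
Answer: 5889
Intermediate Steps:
G(q, T) = -7*T (G(q, T) = (T + 0)*(-7) = T*(-7) = -7*T)
6841 - G(-86, -1*136) = 6841 - (-7)*(-1*136) = 6841 - (-7)*(-136) = 6841 - 1*952 = 6841 - 952 = 5889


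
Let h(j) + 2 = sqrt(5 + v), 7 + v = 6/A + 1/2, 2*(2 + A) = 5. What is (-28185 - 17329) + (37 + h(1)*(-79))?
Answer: -45319 - 79*sqrt(42)/2 ≈ -45575.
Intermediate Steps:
A = 1/2 (A = -2 + (1/2)*5 = -2 + 5/2 = 1/2 ≈ 0.50000)
v = 11/2 (v = -7 + (6/(1/2) + 1/2) = -7 + (6*2 + 1*(1/2)) = -7 + (12 + 1/2) = -7 + 25/2 = 11/2 ≈ 5.5000)
h(j) = -2 + sqrt(42)/2 (h(j) = -2 + sqrt(5 + 11/2) = -2 + sqrt(21/2) = -2 + sqrt(42)/2)
(-28185 - 17329) + (37 + h(1)*(-79)) = (-28185 - 17329) + (37 + (-2 + sqrt(42)/2)*(-79)) = -45514 + (37 + (158 - 79*sqrt(42)/2)) = -45514 + (195 - 79*sqrt(42)/2) = -45319 - 79*sqrt(42)/2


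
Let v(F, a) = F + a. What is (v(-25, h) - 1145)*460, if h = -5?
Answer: -540500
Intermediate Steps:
(v(-25, h) - 1145)*460 = ((-25 - 5) - 1145)*460 = (-30 - 1145)*460 = -1175*460 = -540500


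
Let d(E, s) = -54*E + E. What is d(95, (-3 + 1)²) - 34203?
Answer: -39238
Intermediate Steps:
d(E, s) = -53*E
d(95, (-3 + 1)²) - 34203 = -53*95 - 34203 = -5035 - 34203 = -39238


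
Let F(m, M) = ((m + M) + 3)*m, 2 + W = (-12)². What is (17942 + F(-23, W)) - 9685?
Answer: 5451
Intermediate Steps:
W = 142 (W = -2 + (-12)² = -2 + 144 = 142)
F(m, M) = m*(3 + M + m) (F(m, M) = ((M + m) + 3)*m = (3 + M + m)*m = m*(3 + M + m))
(17942 + F(-23, W)) - 9685 = (17942 - 23*(3 + 142 - 23)) - 9685 = (17942 - 23*122) - 9685 = (17942 - 2806) - 9685 = 15136 - 9685 = 5451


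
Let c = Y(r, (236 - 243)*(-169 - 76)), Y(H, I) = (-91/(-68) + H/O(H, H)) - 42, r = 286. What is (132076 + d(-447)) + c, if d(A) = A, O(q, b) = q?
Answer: 8948075/68 ≈ 1.3159e+5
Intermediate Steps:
Y(H, I) = -2697/68 (Y(H, I) = (-91/(-68) + H/H) - 42 = (-91*(-1/68) + 1) - 42 = (91/68 + 1) - 42 = 159/68 - 42 = -2697/68)
c = -2697/68 ≈ -39.662
(132076 + d(-447)) + c = (132076 - 447) - 2697/68 = 131629 - 2697/68 = 8948075/68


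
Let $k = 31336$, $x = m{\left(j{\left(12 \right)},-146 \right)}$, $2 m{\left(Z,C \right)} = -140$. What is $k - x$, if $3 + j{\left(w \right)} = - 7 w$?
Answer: $31406$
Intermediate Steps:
$j{\left(w \right)} = -3 - 7 w$
$m{\left(Z,C \right)} = -70$ ($m{\left(Z,C \right)} = \frac{1}{2} \left(-140\right) = -70$)
$x = -70$
$k - x = 31336 - -70 = 31336 + 70 = 31406$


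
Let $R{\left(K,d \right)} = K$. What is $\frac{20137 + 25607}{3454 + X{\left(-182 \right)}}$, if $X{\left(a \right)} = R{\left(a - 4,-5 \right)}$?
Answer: $\frac{11436}{817} \approx 13.998$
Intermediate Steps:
$X{\left(a \right)} = -4 + a$ ($X{\left(a \right)} = a - 4 = -4 + a$)
$\frac{20137 + 25607}{3454 + X{\left(-182 \right)}} = \frac{20137 + 25607}{3454 - 186} = \frac{45744}{3454 - 186} = \frac{45744}{3268} = 45744 \cdot \frac{1}{3268} = \frac{11436}{817}$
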